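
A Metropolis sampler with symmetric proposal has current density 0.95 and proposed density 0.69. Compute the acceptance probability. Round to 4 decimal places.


For symmetric proposals, acceptance = min(1, pi(x*)/pi(x))
= min(1, 0.69/0.95)
= min(1, 0.7263) = 0.7263

0.7263


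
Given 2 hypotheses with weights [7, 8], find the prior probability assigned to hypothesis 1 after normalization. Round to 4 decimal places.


To normalize, divide each weight by the sum of all weights.
Sum = 15
Prior(H1) = 7/15 = 0.4667

0.4667


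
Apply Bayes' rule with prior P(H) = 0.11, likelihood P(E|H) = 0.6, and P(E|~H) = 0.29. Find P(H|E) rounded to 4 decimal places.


Step 1: Compute marginal P(E) = P(E|H)P(H) + P(E|~H)P(~H)
= 0.6*0.11 + 0.29*0.89 = 0.3241
Step 2: P(H|E) = P(E|H)P(H)/P(E) = 0.066/0.3241
= 0.2036

0.2036


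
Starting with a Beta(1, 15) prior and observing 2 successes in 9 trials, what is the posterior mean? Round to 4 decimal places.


Posterior parameters: alpha = 1 + 2 = 3
beta = 15 + 7 = 22
Posterior mean = alpha / (alpha + beta) = 3 / 25
= 0.12

0.12


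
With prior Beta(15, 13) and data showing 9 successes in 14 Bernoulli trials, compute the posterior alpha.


Conjugate update: alpha_posterior = alpha_prior + k
= 15 + 9 = 24

24


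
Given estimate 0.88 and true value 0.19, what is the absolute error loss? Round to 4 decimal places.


Absolute error = |estimate - true|
= |0.69| = 0.69

0.69


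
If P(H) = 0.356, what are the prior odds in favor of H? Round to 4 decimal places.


Prior odds = P(H) / (1 - P(H))
= 0.356 / 0.644
= 0.5528

0.5528


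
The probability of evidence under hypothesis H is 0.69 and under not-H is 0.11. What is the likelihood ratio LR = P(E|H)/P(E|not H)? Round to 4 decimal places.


LR = 0.69 / 0.11
= 6.2727

6.2727


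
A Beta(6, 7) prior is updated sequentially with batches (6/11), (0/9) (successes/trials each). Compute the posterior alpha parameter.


Sequential conjugate updating is equivalent to a single batch update.
Total successes across all batches = 6
alpha_posterior = alpha_prior + total_successes = 6 + 6
= 12

12


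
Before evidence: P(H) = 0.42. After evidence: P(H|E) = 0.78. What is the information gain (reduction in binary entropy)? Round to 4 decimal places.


Prior entropy = 0.9815
Posterior entropy = 0.7602
Information gain = 0.9815 - 0.7602 = 0.2213

0.2213


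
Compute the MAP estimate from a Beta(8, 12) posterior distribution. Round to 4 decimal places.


MAP = mode of Beta distribution
= (alpha - 1)/(alpha + beta - 2)
= (8-1)/(8+12-2)
= 7/18 = 0.3889

0.3889


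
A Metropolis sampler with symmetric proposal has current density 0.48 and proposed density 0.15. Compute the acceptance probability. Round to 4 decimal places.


For symmetric proposals, acceptance = min(1, pi(x*)/pi(x))
= min(1, 0.15/0.48)
= min(1, 0.3125) = 0.3125

0.3125


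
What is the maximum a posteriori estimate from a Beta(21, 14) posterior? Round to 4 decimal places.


The MAP estimate equals the mode of the distribution.
Mode of Beta(a,b) = (a-1)/(a+b-2)
= 20/33
= 0.6061

0.6061


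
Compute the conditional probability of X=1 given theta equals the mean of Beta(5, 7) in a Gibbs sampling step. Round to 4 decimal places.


Mean of Beta(5, 7) = 0.4167
P(X=1 | theta=0.4167) = 0.4167

0.4167


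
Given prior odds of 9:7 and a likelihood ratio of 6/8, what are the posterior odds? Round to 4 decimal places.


Posterior odds = prior odds * LR
Prior odds = 9/7 = 1.2857
LR = 6/8 = 0.75
Posterior odds = 1.2857 * 0.75 = 0.9643

0.9643


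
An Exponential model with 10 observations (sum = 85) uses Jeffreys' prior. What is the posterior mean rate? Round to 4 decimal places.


Posterior Gamma(10, 85)
E[lambda] = 10/85 = 0.1176

0.1176


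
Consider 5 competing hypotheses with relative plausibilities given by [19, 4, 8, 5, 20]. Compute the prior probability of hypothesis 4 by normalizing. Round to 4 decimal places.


Sum of weights = 19 + 4 + 8 + 5 + 20 = 56
Normalized prior for H4 = 5 / 56
= 0.0893

0.0893


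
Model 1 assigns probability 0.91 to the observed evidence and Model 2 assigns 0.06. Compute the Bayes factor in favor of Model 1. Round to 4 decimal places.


BF = P(data|M1) / P(data|M2)
= 0.91 / 0.06 = 15.1667

15.1667


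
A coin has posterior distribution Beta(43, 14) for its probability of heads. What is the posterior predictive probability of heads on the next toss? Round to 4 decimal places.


Posterior predictive = E[theta] = alpha/(alpha+beta)
= 43/57
= 0.7544

0.7544


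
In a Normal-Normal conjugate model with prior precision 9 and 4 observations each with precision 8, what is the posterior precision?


Posterior precision = prior precision + n * observation precision
= 9 + 4 * 8
= 9 + 32 = 41

41


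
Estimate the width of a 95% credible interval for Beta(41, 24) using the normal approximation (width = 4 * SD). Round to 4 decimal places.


For Beta(a,b): Var = ab/((a+b)^2(a+b+1))
Var = 0.0035, SD = 0.0594
Approximate 95% CI width = 4 * 0.0594 = 0.2376

0.2376


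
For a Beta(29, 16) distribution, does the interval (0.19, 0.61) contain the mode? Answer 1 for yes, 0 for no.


Mode of Beta(a,b) = (a-1)/(a+b-2)
= (29-1)/(29+16-2) = 0.6512
Check: 0.19 <= 0.6512 <= 0.61?
Result: 0

0


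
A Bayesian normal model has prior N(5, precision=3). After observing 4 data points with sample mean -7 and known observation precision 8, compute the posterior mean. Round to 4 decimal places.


Posterior mean = (prior_precision * prior_mean + n * data_precision * data_mean) / (prior_precision + n * data_precision)
Numerator = 3*5 + 4*8*-7 = -209
Denominator = 3 + 4*8 = 35
Posterior mean = -5.9714

-5.9714


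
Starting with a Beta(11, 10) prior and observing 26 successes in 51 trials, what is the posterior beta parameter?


Posterior beta = prior beta + failures
Failures = 51 - 26 = 25
beta_post = 10 + 25 = 35

35


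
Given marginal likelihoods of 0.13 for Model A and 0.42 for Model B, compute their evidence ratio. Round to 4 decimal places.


Ratio = ML(A) / ML(B) = 0.13/0.42
= 0.3095

0.3095


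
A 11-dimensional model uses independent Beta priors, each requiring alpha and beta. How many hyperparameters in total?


Per parameter: 2 (alpha and beta).
Total = 11 * 2 = 22

22


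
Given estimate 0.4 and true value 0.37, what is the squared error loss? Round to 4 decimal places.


Squared error = (estimate - true)^2
Difference = 0.03
Loss = 0.03^2 = 0.0009

0.0009


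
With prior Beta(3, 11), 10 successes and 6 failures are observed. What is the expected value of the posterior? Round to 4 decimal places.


Posterior = Beta(13, 17)
E[theta] = alpha/(alpha+beta)
= 13/30 = 0.4333

0.4333


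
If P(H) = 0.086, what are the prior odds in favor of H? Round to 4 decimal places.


Prior odds = P(H) / (1 - P(H))
= 0.086 / 0.914
= 0.0941

0.0941


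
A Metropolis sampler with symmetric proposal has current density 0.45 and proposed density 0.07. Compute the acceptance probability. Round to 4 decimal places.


For symmetric proposals, acceptance = min(1, pi(x*)/pi(x))
= min(1, 0.07/0.45)
= min(1, 0.1556) = 0.1556

0.1556


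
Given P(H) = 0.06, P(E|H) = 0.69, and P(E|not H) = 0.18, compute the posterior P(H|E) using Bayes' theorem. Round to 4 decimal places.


By Bayes' theorem: P(H|E) = P(E|H)*P(H) / P(E)
P(E) = P(E|H)*P(H) + P(E|not H)*P(not H)
P(E) = 0.69*0.06 + 0.18*0.94 = 0.2106
P(H|E) = 0.69*0.06 / 0.2106 = 0.1966

0.1966


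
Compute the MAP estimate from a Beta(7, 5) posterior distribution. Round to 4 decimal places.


MAP = mode of Beta distribution
= (alpha - 1)/(alpha + beta - 2)
= (7-1)/(7+5-2)
= 6/10 = 0.6

0.6


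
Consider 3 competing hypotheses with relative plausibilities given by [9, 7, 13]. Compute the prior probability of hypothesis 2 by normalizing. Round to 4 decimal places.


Sum of weights = 9 + 7 + 13 = 29
Normalized prior for H2 = 7 / 29
= 0.2414

0.2414


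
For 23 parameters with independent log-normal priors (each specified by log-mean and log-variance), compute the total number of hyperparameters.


A log-normal prior has 2 hyperparameters per parameter.
Total = 23 * 2 = 46

46


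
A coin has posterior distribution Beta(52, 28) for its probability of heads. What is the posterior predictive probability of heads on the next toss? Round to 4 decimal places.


Posterior predictive = E[theta] = alpha/(alpha+beta)
= 52/80
= 0.65

0.65


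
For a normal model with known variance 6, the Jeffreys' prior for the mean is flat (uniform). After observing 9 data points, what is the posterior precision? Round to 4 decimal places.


Jeffreys' prior for normal mean (known variance) is flat.
Prior precision = 0.
Posterior precision = prior_prec + n/sigma^2 = 0 + 9/6
= 1.5

1.5


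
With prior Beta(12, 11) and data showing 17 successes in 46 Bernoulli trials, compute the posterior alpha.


Conjugate update: alpha_posterior = alpha_prior + k
= 12 + 17 = 29

29


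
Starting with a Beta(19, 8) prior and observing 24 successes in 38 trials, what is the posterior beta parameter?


Posterior beta = prior beta + failures
Failures = 38 - 24 = 14
beta_post = 8 + 14 = 22

22


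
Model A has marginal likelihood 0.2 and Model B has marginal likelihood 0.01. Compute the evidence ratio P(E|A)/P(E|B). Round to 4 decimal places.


Evidence ratio = P(E|A) / P(E|B)
= 0.2 / 0.01
= 20.0

20.0


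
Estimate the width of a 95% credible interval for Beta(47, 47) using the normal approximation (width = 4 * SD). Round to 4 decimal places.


For Beta(a,b): Var = ab/((a+b)^2(a+b+1))
Var = 0.0026, SD = 0.0513
Approximate 95% CI width = 4 * 0.0513 = 0.2052

0.2052


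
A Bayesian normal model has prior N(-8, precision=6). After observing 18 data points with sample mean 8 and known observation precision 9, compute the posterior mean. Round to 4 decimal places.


Posterior mean = (prior_precision * prior_mean + n * data_precision * data_mean) / (prior_precision + n * data_precision)
Numerator = 6*-8 + 18*9*8 = 1248
Denominator = 6 + 18*9 = 168
Posterior mean = 7.4286

7.4286


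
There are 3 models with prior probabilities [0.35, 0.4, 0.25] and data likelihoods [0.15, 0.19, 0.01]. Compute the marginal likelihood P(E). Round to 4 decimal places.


P(E) = sum over models of P(M_i) * P(E|M_i)
= 0.35*0.15 + 0.4*0.19 + 0.25*0.01
= 0.131

0.131


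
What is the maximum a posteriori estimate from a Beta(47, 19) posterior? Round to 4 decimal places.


The MAP estimate equals the mode of the distribution.
Mode of Beta(a,b) = (a-1)/(a+b-2)
= 46/64
= 0.7188

0.7188


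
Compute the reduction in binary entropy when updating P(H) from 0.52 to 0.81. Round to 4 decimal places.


H_before = -p*log2(p) - (1-p)*log2(1-p) for p=0.52: 0.9988
H_after for p=0.81: 0.7015
Reduction = 0.9988 - 0.7015 = 0.2974

0.2974


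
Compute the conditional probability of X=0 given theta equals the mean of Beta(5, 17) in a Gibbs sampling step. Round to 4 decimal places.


Mean of Beta(5, 17) = 0.2273
P(X=0 | theta=0.2273) = 0.7727

0.7727


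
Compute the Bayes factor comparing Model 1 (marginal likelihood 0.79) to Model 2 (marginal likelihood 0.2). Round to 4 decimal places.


BF12 = marginal likelihood of M1 / marginal likelihood of M2
= 0.79/0.2
= 3.95

3.95


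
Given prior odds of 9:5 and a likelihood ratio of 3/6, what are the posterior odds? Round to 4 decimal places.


Posterior odds = prior odds * LR
Prior odds = 9/5 = 1.8
LR = 3/6 = 0.5
Posterior odds = 1.8 * 0.5 = 0.9

0.9


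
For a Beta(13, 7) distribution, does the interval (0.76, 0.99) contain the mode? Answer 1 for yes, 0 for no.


Mode of Beta(a,b) = (a-1)/(a+b-2)
= (13-1)/(13+7-2) = 0.6667
Check: 0.76 <= 0.6667 <= 0.99?
Result: 0

0


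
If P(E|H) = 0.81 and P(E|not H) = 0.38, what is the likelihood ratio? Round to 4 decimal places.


Likelihood ratio = P(E|H) / P(E|not H)
= 0.81 / 0.38
= 2.1316

2.1316


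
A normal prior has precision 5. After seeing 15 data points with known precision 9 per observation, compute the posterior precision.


In the conjugate normal model, precisions add:
tau_posterior = tau_prior + n * tau_data
= 5 + 15*9 = 140

140


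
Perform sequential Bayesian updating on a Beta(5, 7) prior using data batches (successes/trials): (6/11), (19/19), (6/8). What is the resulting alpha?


Accumulate successes: 31
Posterior alpha = prior alpha + sum of successes
= 5 + 31 = 36

36


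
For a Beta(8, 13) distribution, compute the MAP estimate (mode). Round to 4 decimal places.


MAP = mode = (a-1)/(a+b-2)
= (8-1)/(8+13-2)
= 7/19 = 0.3684

0.3684


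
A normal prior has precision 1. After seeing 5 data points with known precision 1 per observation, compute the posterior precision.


In the conjugate normal model, precisions add:
tau_posterior = tau_prior + n * tau_data
= 1 + 5*1 = 6

6


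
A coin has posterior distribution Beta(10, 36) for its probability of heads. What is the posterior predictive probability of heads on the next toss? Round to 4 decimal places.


Posterior predictive = E[theta] = alpha/(alpha+beta)
= 10/46
= 0.2174

0.2174


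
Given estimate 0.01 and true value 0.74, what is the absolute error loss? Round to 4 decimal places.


Absolute error = |estimate - true|
= |-0.73| = 0.73

0.73


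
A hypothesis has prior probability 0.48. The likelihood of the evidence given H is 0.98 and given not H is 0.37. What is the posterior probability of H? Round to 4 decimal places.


Using Bayes' theorem:
P(E) = 0.48 * 0.98 + 0.52 * 0.37
P(E) = 0.6628
P(H|E) = (0.48 * 0.98) / 0.6628 = 0.7097

0.7097


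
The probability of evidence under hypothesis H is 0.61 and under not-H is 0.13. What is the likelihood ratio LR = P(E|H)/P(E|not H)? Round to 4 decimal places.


LR = 0.61 / 0.13
= 4.6923

4.6923


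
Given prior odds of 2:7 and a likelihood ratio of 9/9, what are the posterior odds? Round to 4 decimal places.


Posterior odds = prior odds * LR
Prior odds = 2/7 = 0.2857
LR = 9/9 = 1.0
Posterior odds = 0.2857 * 1.0 = 0.2857

0.2857


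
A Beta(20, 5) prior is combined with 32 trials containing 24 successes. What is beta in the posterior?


In conjugate updating:
beta_posterior = beta_prior + (n - k)
= 5 + (32 - 24)
= 5 + 8 = 13

13


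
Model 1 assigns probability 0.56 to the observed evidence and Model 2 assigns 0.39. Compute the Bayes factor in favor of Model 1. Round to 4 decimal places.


BF = P(data|M1) / P(data|M2)
= 0.56 / 0.39 = 1.4359

1.4359


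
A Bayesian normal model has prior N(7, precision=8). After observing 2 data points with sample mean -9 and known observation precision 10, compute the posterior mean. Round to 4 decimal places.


Posterior mean = (prior_precision * prior_mean + n * data_precision * data_mean) / (prior_precision + n * data_precision)
Numerator = 8*7 + 2*10*-9 = -124
Denominator = 8 + 2*10 = 28
Posterior mean = -4.4286

-4.4286


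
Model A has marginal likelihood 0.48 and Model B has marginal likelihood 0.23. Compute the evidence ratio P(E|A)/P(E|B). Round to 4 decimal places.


Evidence ratio = P(E|A) / P(E|B)
= 0.48 / 0.23
= 2.087

2.087


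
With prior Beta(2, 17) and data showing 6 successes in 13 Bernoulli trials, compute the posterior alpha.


Conjugate update: alpha_posterior = alpha_prior + k
= 2 + 6 = 8

8


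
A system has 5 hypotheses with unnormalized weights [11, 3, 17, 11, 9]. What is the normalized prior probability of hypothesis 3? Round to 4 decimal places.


The normalized prior is the weight divided by the total.
Total weight = 51
P(H3) = 17 / 51 = 0.3333

0.3333


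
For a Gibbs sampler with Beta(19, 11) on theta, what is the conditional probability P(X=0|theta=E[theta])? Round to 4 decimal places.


E[theta] = 19/(19+11) = 0.6333
P(X=0|theta) = 1 - theta = 0.3667

0.3667


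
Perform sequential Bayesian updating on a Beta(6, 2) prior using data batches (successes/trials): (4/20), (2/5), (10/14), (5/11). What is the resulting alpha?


Accumulate successes: 21
Posterior alpha = prior alpha + sum of successes
= 6 + 21 = 27

27


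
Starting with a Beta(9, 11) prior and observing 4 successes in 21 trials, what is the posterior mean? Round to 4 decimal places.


Posterior parameters: alpha = 9 + 4 = 13
beta = 11 + 17 = 28
Posterior mean = alpha / (alpha + beta) = 13 / 41
= 0.3171

0.3171


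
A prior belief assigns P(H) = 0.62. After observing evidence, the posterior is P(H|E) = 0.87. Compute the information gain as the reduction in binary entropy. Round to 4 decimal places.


H(prior) = -0.62*log2(0.62) - 0.38*log2(0.38)
= 0.958
H(post) = -0.87*log2(0.87) - 0.13*log2(0.13)
= 0.5574
IG = 0.958 - 0.5574 = 0.4006

0.4006


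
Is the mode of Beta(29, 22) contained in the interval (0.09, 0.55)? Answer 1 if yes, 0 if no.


Mode = (a-1)/(a+b-2) = 28/49 = 0.5714
Interval: (0.09, 0.55)
Contains mode? 0

0


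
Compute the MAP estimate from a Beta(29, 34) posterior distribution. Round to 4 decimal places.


MAP = mode of Beta distribution
= (alpha - 1)/(alpha + beta - 2)
= (29-1)/(29+34-2)
= 28/61 = 0.459

0.459


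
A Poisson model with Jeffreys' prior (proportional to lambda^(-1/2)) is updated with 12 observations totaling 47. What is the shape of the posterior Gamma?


Posterior = Gamma(0.5 + S, n)
= Gamma(0.5 + 47, 12)
Posterior shape = 0.5 + S = 0.5 + 47 = 47.5

47.5


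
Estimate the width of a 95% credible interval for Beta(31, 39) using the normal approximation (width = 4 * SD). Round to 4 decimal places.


For Beta(a,b): Var = ab/((a+b)^2(a+b+1))
Var = 0.0035, SD = 0.059
Approximate 95% CI width = 4 * 0.059 = 0.2358

0.2358


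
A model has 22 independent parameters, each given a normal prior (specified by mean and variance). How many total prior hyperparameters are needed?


Each normal prior needs 2 hyperparameters (mean and variance).
Total = 2 * 22 = 44

44


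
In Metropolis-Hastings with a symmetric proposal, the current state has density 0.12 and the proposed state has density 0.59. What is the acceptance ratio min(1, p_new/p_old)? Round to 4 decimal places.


Ratio = p_new / p_old = 0.59 / 0.12 = 4.9167
Acceptance = min(1, 4.9167) = 1.0

1.0


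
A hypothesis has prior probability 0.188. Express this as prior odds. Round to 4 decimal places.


Odds = P(H) / P(not H) = 0.188 / 0.812
= 0.2315

0.2315


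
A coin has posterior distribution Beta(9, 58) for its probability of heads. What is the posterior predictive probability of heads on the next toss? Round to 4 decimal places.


Posterior predictive = E[theta] = alpha/(alpha+beta)
= 9/67
= 0.1343

0.1343


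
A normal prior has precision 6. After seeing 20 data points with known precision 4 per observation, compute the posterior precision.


In the conjugate normal model, precisions add:
tau_posterior = tau_prior + n * tau_data
= 6 + 20*4 = 86

86


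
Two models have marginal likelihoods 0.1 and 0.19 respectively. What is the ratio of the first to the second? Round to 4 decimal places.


Evidence ratio = 0.1 / 0.19
= 0.5263

0.5263


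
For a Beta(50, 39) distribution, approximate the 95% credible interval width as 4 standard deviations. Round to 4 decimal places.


Variance of Beta(a,b) = ab / ((a+b)^2 * (a+b+1))
= 50*39 / ((89)^2 * 90)
= 0.0027
SD = sqrt(0.0027) = 0.0523
Width = 4 * SD = 0.2092

0.2092


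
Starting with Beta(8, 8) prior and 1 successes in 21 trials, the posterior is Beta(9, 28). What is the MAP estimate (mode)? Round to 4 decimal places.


The mode of Beta(a, b) when a > 1 and b > 1 is (a-1)/(a+b-2)
= (9 - 1) / (9 + 28 - 2)
= 8 / 35
= 0.2286

0.2286


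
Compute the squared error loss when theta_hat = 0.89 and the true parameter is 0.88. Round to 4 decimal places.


L = (theta_hat - theta_true)^2
= (0.89 - 0.88)^2
= 0.01^2 = 0.0001

0.0001


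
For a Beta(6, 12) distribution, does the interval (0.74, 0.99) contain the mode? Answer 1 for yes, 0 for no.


Mode of Beta(a,b) = (a-1)/(a+b-2)
= (6-1)/(6+12-2) = 0.3125
Check: 0.74 <= 0.3125 <= 0.99?
Result: 0

0


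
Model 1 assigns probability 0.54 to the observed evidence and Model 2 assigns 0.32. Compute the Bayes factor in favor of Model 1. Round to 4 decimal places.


BF = P(data|M1) / P(data|M2)
= 0.54 / 0.32 = 1.6875

1.6875


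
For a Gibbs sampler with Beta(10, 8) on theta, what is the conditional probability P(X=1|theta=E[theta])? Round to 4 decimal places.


E[theta] = 10/(10+8) = 0.5556
P(X=1|theta) = theta = 0.5556

0.5556


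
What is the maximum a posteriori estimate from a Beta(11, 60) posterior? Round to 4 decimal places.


The MAP estimate equals the mode of the distribution.
Mode of Beta(a,b) = (a-1)/(a+b-2)
= 10/69
= 0.1449

0.1449


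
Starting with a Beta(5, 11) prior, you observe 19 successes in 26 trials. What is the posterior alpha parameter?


For a Beta-Binomial conjugate model:
Posterior alpha = prior alpha + number of successes
= 5 + 19 = 24

24


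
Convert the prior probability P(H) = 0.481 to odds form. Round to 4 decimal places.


P(not H) = 1 - 0.481 = 0.519
Odds = 0.481 / 0.519 = 0.9268

0.9268


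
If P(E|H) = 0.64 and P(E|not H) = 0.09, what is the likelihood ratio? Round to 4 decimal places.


Likelihood ratio = P(E|H) / P(E|not H)
= 0.64 / 0.09
= 7.1111

7.1111


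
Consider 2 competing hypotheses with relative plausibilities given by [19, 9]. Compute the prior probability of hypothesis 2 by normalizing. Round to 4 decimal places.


Sum of weights = 19 + 9 = 28
Normalized prior for H2 = 9 / 28
= 0.3214

0.3214


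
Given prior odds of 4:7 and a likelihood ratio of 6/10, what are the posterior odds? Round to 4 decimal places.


Posterior odds = prior odds * LR
Prior odds = 4/7 = 0.5714
LR = 6/10 = 0.6
Posterior odds = 0.5714 * 0.6 = 0.3429

0.3429


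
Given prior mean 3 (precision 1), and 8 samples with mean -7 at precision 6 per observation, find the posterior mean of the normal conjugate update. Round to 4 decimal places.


The posterior mean is a precision-weighted average of prior and data.
Post. prec. = 1 + 48 = 49
Post. mean = (3 + -336)/49 = -333/49 = -6.7959

-6.7959


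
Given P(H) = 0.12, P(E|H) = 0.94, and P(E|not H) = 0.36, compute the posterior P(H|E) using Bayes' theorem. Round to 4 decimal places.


By Bayes' theorem: P(H|E) = P(E|H)*P(H) / P(E)
P(E) = P(E|H)*P(H) + P(E|not H)*P(not H)
P(E) = 0.94*0.12 + 0.36*0.88 = 0.4296
P(H|E) = 0.94*0.12 / 0.4296 = 0.2626

0.2626


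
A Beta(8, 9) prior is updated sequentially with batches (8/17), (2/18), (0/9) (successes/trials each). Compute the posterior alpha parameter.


Sequential conjugate updating is equivalent to a single batch update.
Total successes across all batches = 10
alpha_posterior = alpha_prior + total_successes = 8 + 10
= 18

18


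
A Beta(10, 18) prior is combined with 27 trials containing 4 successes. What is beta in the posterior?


In conjugate updating:
beta_posterior = beta_prior + (n - k)
= 18 + (27 - 4)
= 18 + 23 = 41

41


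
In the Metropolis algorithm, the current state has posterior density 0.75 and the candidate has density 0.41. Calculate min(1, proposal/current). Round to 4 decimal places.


Ratio = 0.41/0.75 = 0.5467
Acceptance probability = min(1, 0.5467)
= 0.5467

0.5467


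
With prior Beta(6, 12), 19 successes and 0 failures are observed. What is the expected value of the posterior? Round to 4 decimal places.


Posterior = Beta(25, 12)
E[theta] = alpha/(alpha+beta)
= 25/37 = 0.6757

0.6757


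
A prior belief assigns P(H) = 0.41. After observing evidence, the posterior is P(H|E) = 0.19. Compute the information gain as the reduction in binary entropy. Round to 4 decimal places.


H(prior) = -0.41*log2(0.41) - 0.59*log2(0.59)
= 0.9765
H(post) = -0.19*log2(0.19) - 0.81*log2(0.81)
= 0.7015
IG = 0.9765 - 0.7015 = 0.275

0.275


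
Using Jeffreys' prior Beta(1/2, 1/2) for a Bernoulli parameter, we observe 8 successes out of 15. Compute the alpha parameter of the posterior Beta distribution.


Conjugate update: Beta(0.5 + k, 0.5 + n - k).
k = 8, n - k = 7
Posterior alpha = 0.5 + k = 0.5 + 8 = 8.5

8.5


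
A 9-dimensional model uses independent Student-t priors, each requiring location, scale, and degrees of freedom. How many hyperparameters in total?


Per parameter: 3 (location, scale, and degrees of freedom).
Total = 9 * 3 = 27

27


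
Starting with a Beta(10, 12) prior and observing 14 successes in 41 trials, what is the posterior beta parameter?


Posterior beta = prior beta + failures
Failures = 41 - 14 = 27
beta_post = 12 + 27 = 39

39


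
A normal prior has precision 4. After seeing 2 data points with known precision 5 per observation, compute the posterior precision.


In the conjugate normal model, precisions add:
tau_posterior = tau_prior + n * tau_data
= 4 + 2*5 = 14

14


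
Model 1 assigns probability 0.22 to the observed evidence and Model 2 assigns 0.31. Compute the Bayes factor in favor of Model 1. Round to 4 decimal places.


BF = P(data|M1) / P(data|M2)
= 0.22 / 0.31 = 0.7097

0.7097


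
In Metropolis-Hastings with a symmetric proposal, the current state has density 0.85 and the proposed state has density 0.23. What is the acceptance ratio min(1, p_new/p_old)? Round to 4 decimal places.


Ratio = p_new / p_old = 0.23 / 0.85 = 0.2706
Acceptance = min(1, 0.2706) = 0.2706

0.2706


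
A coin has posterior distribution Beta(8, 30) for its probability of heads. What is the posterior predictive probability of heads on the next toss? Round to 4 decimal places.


Posterior predictive = E[theta] = alpha/(alpha+beta)
= 8/38
= 0.2105

0.2105


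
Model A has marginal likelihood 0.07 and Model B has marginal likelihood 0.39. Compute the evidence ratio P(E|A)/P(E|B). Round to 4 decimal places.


Evidence ratio = P(E|A) / P(E|B)
= 0.07 / 0.39
= 0.1795

0.1795


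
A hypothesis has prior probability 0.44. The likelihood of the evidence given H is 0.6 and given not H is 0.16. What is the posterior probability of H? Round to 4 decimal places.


Using Bayes' theorem:
P(E) = 0.44 * 0.6 + 0.56 * 0.16
P(E) = 0.3536
P(H|E) = (0.44 * 0.6) / 0.3536 = 0.7466

0.7466


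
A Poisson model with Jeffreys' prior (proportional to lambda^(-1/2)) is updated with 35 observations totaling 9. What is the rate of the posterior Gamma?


Posterior = Gamma(0.5 + S, n)
= Gamma(0.5 + 9, 35)
Posterior rate = 0 + n = 35

35.0


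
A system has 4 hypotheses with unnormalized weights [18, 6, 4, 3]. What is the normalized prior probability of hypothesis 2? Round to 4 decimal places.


The normalized prior is the weight divided by the total.
Total weight = 31
P(H2) = 6 / 31 = 0.1935

0.1935


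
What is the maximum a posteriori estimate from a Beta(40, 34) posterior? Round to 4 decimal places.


The MAP estimate equals the mode of the distribution.
Mode of Beta(a,b) = (a-1)/(a+b-2)
= 39/72
= 0.5417

0.5417


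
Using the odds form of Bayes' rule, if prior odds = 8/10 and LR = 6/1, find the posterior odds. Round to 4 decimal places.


Bayes' rule in odds form: posterior odds = prior odds * LR
= (8 * 6) / (10 * 1)
= 48/10 = 4.8

4.8


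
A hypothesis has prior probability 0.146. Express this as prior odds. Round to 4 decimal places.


Odds = P(H) / P(not H) = 0.146 / 0.854
= 0.171

0.171


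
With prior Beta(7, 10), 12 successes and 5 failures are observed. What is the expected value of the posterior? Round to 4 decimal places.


Posterior = Beta(19, 15)
E[theta] = alpha/(alpha+beta)
= 19/34 = 0.5588

0.5588


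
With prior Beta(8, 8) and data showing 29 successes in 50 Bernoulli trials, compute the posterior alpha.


Conjugate update: alpha_posterior = alpha_prior + k
= 8 + 29 = 37

37


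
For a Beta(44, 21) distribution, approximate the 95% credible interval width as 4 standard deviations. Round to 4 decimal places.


Variance of Beta(a,b) = ab / ((a+b)^2 * (a+b+1))
= 44*21 / ((65)^2 * 66)
= 0.0033
SD = sqrt(0.0033) = 0.0576
Width = 4 * SD = 0.2303

0.2303


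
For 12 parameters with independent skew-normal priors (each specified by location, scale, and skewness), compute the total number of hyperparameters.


A skew-normal prior has 3 hyperparameters per parameter.
Total = 12 * 3 = 36

36


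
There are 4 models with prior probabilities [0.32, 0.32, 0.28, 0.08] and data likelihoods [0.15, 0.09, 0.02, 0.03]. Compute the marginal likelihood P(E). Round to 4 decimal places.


P(E) = sum over models of P(M_i) * P(E|M_i)
= 0.32*0.15 + 0.32*0.09 + 0.28*0.02 + 0.08*0.03
= 0.0848

0.0848


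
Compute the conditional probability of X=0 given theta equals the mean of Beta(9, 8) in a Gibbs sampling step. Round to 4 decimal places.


Mean of Beta(9, 8) = 0.5294
P(X=0 | theta=0.5294) = 0.4706

0.4706


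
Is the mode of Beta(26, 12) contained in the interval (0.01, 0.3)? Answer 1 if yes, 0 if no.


Mode = (a-1)/(a+b-2) = 25/36 = 0.6944
Interval: (0.01, 0.3)
Contains mode? 0

0


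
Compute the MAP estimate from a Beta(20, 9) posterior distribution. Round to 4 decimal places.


MAP = mode of Beta distribution
= (alpha - 1)/(alpha + beta - 2)
= (20-1)/(20+9-2)
= 19/27 = 0.7037

0.7037


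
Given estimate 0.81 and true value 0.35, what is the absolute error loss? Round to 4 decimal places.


Absolute error = |estimate - true|
= |0.46| = 0.46

0.46


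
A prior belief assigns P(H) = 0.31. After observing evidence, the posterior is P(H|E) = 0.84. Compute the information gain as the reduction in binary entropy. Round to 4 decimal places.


H(prior) = -0.31*log2(0.31) - 0.69*log2(0.69)
= 0.8932
H(post) = -0.84*log2(0.84) - 0.16*log2(0.16)
= 0.6343
IG = 0.8932 - 0.6343 = 0.2589

0.2589


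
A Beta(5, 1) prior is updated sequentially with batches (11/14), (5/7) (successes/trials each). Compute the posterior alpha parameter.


Sequential conjugate updating is equivalent to a single batch update.
Total successes across all batches = 16
alpha_posterior = alpha_prior + total_successes = 5 + 16
= 21

21


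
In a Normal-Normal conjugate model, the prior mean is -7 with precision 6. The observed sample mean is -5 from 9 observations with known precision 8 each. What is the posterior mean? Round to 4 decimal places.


Posterior precision = tau0 + n*tau = 6 + 9*8 = 78
Posterior mean = (tau0*mu0 + n*tau*xbar) / posterior_precision
= (6*-7 + 9*8*-5) / 78
= -402 / 78 = -5.1538

-5.1538


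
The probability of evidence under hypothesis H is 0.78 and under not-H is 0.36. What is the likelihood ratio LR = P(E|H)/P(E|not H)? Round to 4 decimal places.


LR = 0.78 / 0.36
= 2.1667

2.1667


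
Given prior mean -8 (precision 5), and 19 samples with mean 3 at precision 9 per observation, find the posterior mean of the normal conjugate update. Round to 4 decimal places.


The posterior mean is a precision-weighted average of prior and data.
Post. prec. = 5 + 171 = 176
Post. mean = (-40 + 513)/176 = 473/176 = 2.6875

2.6875


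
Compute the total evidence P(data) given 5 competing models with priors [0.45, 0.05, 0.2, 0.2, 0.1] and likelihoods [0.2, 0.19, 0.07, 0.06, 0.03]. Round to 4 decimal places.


Marginal likelihood = sum P(model_i) * P(data|model_i)
Model 1: 0.45 * 0.2 = 0.09
Model 2: 0.05 * 0.19 = 0.0095
Model 3: 0.2 * 0.07 = 0.014
Model 4: 0.2 * 0.06 = 0.012
Model 5: 0.1 * 0.03 = 0.003
Total = 0.1285

0.1285


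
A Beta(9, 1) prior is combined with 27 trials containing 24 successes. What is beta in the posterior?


In conjugate updating:
beta_posterior = beta_prior + (n - k)
= 1 + (27 - 24)
= 1 + 3 = 4

4


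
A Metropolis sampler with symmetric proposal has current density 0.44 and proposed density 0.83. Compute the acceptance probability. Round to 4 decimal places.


For symmetric proposals, acceptance = min(1, pi(x*)/pi(x))
= min(1, 0.83/0.44)
= min(1, 1.8864) = 1.0

1.0


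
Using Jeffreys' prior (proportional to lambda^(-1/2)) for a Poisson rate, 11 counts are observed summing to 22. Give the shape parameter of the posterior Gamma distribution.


Conjugate update: Gamma(prior_shape + S, prior_rate + n).
Prior shape = 0.5, prior rate = 0.
Posterior shape = 0.5 + S = 0.5 + 22 = 22.5

22.5


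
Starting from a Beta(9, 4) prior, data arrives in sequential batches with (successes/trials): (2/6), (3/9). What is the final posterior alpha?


In sequential Bayesian updating, we sum all successes.
Total successes = 5
Final alpha = 9 + 5 = 14

14


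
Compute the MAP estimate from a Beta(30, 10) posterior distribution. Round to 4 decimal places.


MAP = mode of Beta distribution
= (alpha - 1)/(alpha + beta - 2)
= (30-1)/(30+10-2)
= 29/38 = 0.7632

0.7632


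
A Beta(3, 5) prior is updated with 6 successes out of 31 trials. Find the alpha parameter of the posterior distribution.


In the Beta-Binomial conjugate update:
alpha_post = alpha_prior + successes
= 3 + 6
= 9

9


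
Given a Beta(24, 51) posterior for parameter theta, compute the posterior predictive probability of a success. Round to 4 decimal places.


For a Beta-Bernoulli model, the predictive probability is the mean:
P(success) = 24/(24+51) = 24/75 = 0.32

0.32


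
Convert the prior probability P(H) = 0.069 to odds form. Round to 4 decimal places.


P(not H) = 1 - 0.069 = 0.931
Odds = 0.069 / 0.931 = 0.0741

0.0741


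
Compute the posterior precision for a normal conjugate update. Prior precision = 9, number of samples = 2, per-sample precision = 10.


tau_post = tau_0 + n * tau
= 9 + 2 * 10 = 29

29


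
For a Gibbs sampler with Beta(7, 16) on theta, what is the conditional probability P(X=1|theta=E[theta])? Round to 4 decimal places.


E[theta] = 7/(7+16) = 0.3043
P(X=1|theta) = theta = 0.3043

0.3043


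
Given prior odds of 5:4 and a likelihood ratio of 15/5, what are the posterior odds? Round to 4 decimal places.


Posterior odds = prior odds * LR
Prior odds = 5/4 = 1.25
LR = 15/5 = 3.0
Posterior odds = 1.25 * 3.0 = 3.75

3.75


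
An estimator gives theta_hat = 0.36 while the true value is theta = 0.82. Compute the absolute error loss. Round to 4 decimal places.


The absolute error loss is |theta_hat - theta|
= |0.36 - 0.82|
= 0.46

0.46


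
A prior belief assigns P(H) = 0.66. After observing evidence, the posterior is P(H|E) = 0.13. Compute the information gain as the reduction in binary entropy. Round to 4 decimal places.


H(prior) = -0.66*log2(0.66) - 0.34*log2(0.34)
= 0.9248
H(post) = -0.13*log2(0.13) - 0.87*log2(0.87)
= 0.5574
IG = 0.9248 - 0.5574 = 0.3674

0.3674


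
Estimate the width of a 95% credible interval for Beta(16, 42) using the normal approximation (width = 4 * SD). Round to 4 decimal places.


For Beta(a,b): Var = ab/((a+b)^2(a+b+1))
Var = 0.0034, SD = 0.0582
Approximate 95% CI width = 4 * 0.0582 = 0.2328

0.2328


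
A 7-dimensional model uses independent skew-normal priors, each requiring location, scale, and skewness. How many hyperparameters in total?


Per parameter: 3 (location, scale, and skewness).
Total = 7 * 3 = 21

21


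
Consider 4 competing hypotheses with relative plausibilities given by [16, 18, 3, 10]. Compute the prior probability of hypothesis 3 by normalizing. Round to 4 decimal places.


Sum of weights = 16 + 18 + 3 + 10 = 47
Normalized prior for H3 = 3 / 47
= 0.0638

0.0638


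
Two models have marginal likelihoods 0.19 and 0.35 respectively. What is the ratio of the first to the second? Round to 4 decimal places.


Evidence ratio = 0.19 / 0.35
= 0.5429

0.5429


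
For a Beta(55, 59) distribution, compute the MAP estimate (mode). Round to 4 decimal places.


MAP = mode = (a-1)/(a+b-2)
= (55-1)/(55+59-2)
= 54/112 = 0.4821

0.4821


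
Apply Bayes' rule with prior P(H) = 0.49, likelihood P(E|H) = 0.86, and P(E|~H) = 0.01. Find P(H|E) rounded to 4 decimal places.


Step 1: Compute marginal P(E) = P(E|H)P(H) + P(E|~H)P(~H)
= 0.86*0.49 + 0.01*0.51 = 0.4265
Step 2: P(H|E) = P(E|H)P(H)/P(E) = 0.4214/0.4265
= 0.988

0.988


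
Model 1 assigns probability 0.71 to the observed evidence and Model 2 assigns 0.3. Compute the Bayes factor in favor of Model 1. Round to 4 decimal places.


BF = P(data|M1) / P(data|M2)
= 0.71 / 0.3 = 2.3667

2.3667


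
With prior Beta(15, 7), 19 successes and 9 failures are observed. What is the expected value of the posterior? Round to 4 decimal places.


Posterior = Beta(34, 16)
E[theta] = alpha/(alpha+beta)
= 34/50 = 0.68

0.68


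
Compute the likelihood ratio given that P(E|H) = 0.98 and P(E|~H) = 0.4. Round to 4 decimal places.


LR = P(E|H) / P(E|~H)
= 0.98 / 0.4 = 2.45

2.45


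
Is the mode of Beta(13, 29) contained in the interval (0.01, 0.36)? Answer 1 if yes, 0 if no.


Mode = (a-1)/(a+b-2) = 12/40 = 0.3
Interval: (0.01, 0.36)
Contains mode? 1

1


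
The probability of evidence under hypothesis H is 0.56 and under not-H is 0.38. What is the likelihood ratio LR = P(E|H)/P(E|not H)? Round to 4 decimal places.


LR = 0.56 / 0.38
= 1.4737

1.4737


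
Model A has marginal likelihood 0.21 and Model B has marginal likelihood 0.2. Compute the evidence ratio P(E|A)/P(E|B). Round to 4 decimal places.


Evidence ratio = P(E|A) / P(E|B)
= 0.21 / 0.2
= 1.05

1.05


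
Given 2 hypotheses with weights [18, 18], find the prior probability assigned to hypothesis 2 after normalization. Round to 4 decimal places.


To normalize, divide each weight by the sum of all weights.
Sum = 36
Prior(H2) = 18/36 = 0.5

0.5


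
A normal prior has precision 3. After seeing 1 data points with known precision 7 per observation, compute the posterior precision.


In the conjugate normal model, precisions add:
tau_posterior = tau_prior + n * tau_data
= 3 + 1*7 = 10

10


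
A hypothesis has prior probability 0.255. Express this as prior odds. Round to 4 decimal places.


Odds = P(H) / P(not H) = 0.255 / 0.745
= 0.3423

0.3423


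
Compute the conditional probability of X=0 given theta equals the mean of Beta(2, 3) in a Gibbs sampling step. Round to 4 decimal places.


Mean of Beta(2, 3) = 0.4
P(X=0 | theta=0.4) = 0.6

0.6


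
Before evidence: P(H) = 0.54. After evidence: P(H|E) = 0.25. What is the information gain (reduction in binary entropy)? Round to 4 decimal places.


Prior entropy = 0.9954
Posterior entropy = 0.8113
Information gain = 0.9954 - 0.8113 = 0.1841

0.1841


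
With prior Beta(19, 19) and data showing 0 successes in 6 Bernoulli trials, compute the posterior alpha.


Conjugate update: alpha_posterior = alpha_prior + k
= 19 + 0 = 19

19


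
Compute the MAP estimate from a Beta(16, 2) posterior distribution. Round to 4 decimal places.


MAP = mode of Beta distribution
= (alpha - 1)/(alpha + beta - 2)
= (16-1)/(16+2-2)
= 15/16 = 0.9375

0.9375


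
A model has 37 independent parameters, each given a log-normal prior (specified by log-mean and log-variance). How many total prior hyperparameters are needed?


Each log-normal prior needs 2 hyperparameters (log-mean and log-variance).
Total = 2 * 37 = 74

74


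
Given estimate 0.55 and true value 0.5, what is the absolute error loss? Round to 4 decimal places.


Absolute error = |estimate - true|
= |0.05| = 0.05

0.05


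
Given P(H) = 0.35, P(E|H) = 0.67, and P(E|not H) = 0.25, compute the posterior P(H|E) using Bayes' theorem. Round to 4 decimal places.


By Bayes' theorem: P(H|E) = P(E|H)*P(H) / P(E)
P(E) = P(E|H)*P(H) + P(E|not H)*P(not H)
P(E) = 0.67*0.35 + 0.25*0.65 = 0.397
P(H|E) = 0.67*0.35 / 0.397 = 0.5907

0.5907


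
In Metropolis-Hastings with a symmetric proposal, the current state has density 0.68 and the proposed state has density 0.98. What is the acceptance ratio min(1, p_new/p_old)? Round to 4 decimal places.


Ratio = p_new / p_old = 0.98 / 0.68 = 1.4412
Acceptance = min(1, 1.4412) = 1.0

1.0
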